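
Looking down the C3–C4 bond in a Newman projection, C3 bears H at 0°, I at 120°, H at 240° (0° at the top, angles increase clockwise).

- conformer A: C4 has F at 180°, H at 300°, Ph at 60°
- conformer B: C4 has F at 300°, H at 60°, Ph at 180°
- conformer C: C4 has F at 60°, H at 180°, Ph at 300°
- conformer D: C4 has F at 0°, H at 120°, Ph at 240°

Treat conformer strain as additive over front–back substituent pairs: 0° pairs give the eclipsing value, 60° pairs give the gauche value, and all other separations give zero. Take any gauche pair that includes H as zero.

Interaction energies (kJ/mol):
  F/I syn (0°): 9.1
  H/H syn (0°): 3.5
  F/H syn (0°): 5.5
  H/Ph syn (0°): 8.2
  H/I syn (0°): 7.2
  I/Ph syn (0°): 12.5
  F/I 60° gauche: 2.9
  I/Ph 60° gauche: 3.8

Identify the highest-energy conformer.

A (staggered): I(120°)/F(180°) gauche 2.9; I(120°)/Ph(60°) gauche 3.8 → 6.7 kJ/mol.
B (staggered): I(120°)/Ph(180°) gauche 3.8 → 3.8 kJ/mol.
C (staggered): I(120°)/F(60°) gauche 2.9 → 2.9 kJ/mol.
D (eclipsed): H(0°)/F(0°) eclipsed 5.5; I(120°)/H(120°) eclipsed 7.2; H(240°)/Ph(240°) eclipsed 8.2 → 20.9 kJ/mol.
D has the highest total (20.9 kJ/mol).

D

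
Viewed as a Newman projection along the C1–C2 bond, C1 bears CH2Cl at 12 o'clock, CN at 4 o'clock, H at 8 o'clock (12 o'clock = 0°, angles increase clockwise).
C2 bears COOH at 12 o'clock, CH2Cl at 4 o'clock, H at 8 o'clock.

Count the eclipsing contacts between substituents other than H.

Non-H eclipsing pairs: CH2Cl(0°)/COOH(0°); CN(120°)/CH2Cl(120°) — 2 interactions.

2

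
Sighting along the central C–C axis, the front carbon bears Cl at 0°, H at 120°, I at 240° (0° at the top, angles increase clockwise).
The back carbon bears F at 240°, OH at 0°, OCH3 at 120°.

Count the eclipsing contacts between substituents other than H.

Non-H eclipsing pairs: Cl(0°)/OH(0°); I(240°)/F(240°) — 2 interactions.

2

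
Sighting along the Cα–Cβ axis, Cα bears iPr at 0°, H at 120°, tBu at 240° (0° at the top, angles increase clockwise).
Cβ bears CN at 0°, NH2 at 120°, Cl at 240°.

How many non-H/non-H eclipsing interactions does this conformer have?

Non-H eclipsing pairs: iPr(0°)/CN(0°); tBu(240°)/Cl(240°) — 2 interactions.

2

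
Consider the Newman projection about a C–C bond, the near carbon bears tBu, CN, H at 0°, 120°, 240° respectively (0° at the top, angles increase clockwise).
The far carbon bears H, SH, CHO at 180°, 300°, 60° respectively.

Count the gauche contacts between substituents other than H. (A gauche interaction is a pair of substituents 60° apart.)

3

Non-H gauche pairs: tBu(0°)/SH(300°); tBu(0°)/CHO(60°); CN(120°)/CHO(60°) — 3 interactions.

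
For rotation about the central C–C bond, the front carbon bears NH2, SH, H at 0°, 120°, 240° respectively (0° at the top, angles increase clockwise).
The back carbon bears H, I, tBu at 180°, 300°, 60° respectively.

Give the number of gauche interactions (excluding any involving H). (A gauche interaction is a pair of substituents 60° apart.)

Non-H gauche pairs: NH2(0°)/I(300°); NH2(0°)/tBu(60°); SH(120°)/tBu(60°) — 3 interactions.

3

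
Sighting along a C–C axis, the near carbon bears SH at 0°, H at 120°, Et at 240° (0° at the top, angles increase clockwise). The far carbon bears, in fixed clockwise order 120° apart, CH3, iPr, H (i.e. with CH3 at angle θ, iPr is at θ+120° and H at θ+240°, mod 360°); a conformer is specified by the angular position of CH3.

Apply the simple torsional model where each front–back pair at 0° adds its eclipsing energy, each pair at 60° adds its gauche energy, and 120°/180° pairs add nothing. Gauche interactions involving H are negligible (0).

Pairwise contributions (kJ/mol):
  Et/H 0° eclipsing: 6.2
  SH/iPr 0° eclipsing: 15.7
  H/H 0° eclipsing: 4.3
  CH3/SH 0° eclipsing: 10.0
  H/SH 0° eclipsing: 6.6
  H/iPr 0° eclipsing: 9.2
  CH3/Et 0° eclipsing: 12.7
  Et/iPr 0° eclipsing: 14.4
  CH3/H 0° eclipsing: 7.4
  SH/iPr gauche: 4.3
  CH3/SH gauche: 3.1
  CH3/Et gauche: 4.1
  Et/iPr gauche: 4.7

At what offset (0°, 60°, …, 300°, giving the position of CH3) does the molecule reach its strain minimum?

CH3 at 0° (eclipsed): SH–CH3 eclipsed, H–iPr eclipsed, Et–H eclipsed; 10.0 + 9.2 + 6.2 = 25.4 kJ/mol.
CH3 at 60° (staggered): SH–CH3 gauche, Et–iPr gauche; 3.1 + 4.7 = 7.8 kJ/mol.
CH3 at 120° (eclipsed): SH–H eclipsed, H–CH3 eclipsed, Et–iPr eclipsed; 6.6 + 7.4 + 14.4 = 28.4 kJ/mol.
CH3 at 180° (staggered): SH–iPr gauche, Et–CH3 gauche, Et–iPr gauche; 4.3 + 4.1 + 4.7 = 13.1 kJ/mol.
CH3 at 240° (eclipsed): SH–iPr eclipsed, H–H eclipsed, Et–CH3 eclipsed; 15.7 + 4.3 + 12.7 = 32.7 kJ/mol.
CH3 at 300° (staggered): SH–CH3 gauche, SH–iPr gauche, Et–CH3 gauche; 3.1 + 4.3 + 4.1 = 11.5 kJ/mol.
The minimum (7.8 kJ/mol) occurs with CH3 at 60°.

60°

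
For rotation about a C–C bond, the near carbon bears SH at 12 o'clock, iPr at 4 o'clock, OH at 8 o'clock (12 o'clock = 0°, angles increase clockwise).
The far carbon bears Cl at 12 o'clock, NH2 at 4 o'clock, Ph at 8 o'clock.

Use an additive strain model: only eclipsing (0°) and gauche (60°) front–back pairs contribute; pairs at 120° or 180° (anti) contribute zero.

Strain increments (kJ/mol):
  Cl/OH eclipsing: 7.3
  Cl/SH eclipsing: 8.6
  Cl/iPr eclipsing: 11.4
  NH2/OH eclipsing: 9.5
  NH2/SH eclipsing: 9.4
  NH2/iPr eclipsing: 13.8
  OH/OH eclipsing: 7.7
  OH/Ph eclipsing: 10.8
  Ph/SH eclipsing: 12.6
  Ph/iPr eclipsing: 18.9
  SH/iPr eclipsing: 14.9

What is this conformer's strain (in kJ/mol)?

33.2 kJ/mol

This conformer (eclipsed): SH(0°)/Cl(0°) eclipsed 8.6; iPr(120°)/NH2(120°) eclipsed 13.8; OH(240°)/Ph(240°) eclipsed 10.8 → 33.2 kJ/mol.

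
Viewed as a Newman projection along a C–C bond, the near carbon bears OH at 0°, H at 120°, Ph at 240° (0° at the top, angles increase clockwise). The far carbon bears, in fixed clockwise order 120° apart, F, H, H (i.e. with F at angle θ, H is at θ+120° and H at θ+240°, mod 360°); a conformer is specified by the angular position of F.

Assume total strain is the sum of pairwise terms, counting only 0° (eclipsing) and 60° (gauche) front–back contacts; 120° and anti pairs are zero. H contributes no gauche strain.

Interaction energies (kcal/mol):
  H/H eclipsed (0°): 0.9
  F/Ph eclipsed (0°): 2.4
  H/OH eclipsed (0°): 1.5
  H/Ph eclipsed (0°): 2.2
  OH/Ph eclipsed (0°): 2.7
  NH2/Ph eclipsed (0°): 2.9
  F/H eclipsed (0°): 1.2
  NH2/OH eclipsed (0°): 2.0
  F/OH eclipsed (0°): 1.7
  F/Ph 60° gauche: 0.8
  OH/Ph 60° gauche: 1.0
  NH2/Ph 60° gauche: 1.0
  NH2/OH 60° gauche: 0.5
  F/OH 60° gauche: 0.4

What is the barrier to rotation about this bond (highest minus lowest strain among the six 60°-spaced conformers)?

4.5 kcal/mol

F at 0° (eclipsed): OH(0°)/F(0°) eclipsed 1.7; H(120°)/H(120°) eclipsed 0.9; Ph(240°)/H(240°) eclipsed 2.2 → 4.8 kcal/mol.
F at 60° (staggered): OH(0°)/F(60°) gauche 0.4 → 0.4 kcal/mol.
F at 120° (eclipsed): OH(0°)/H(0°) eclipsed 1.5; H(120°)/F(120°) eclipsed 1.2; Ph(240°)/H(240°) eclipsed 2.2 → 4.9 kcal/mol.
F at 180° (staggered): Ph(240°)/F(180°) gauche 0.8 → 0.8 kcal/mol.
F at 240° (eclipsed): OH(0°)/H(0°) eclipsed 1.5; H(120°)/H(120°) eclipsed 0.9; Ph(240°)/F(240°) eclipsed 2.4 → 4.8 kcal/mol.
F at 300° (staggered): OH(0°)/F(300°) gauche 0.4; Ph(240°)/F(300°) gauche 0.8 → 1.2 kcal/mol.
Max at 120° (4.9 kcal/mol), min at 60° (0.4 kcal/mol); barrier = 4.5 kcal/mol.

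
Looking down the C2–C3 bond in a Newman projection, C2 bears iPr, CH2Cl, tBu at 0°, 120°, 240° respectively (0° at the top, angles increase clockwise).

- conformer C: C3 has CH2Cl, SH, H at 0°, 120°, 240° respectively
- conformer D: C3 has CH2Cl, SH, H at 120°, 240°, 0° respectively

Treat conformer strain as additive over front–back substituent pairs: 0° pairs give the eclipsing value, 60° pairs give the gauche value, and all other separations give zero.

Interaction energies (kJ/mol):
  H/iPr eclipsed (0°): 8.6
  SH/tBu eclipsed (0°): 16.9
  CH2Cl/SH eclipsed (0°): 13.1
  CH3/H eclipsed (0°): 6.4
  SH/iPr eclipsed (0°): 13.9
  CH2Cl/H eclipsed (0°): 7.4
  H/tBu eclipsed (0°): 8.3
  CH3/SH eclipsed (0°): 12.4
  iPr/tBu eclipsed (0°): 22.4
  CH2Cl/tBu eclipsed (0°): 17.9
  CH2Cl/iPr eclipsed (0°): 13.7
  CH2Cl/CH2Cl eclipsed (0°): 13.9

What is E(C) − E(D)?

-4.3 kJ/mol

C (eclipsed): iPr–CH2Cl eclipsed, CH2Cl–SH eclipsed, tBu–H eclipsed; 13.7 + 13.1 + 8.3 = 35.1 kJ/mol.
D (eclipsed): iPr–H eclipsed, CH2Cl–CH2Cl eclipsed, tBu–SH eclipsed; 8.6 + 13.9 + 16.9 = 39.4 kJ/mol.
E(C) − E(D) = 35.1 − 39.4 = -4.3 kJ/mol.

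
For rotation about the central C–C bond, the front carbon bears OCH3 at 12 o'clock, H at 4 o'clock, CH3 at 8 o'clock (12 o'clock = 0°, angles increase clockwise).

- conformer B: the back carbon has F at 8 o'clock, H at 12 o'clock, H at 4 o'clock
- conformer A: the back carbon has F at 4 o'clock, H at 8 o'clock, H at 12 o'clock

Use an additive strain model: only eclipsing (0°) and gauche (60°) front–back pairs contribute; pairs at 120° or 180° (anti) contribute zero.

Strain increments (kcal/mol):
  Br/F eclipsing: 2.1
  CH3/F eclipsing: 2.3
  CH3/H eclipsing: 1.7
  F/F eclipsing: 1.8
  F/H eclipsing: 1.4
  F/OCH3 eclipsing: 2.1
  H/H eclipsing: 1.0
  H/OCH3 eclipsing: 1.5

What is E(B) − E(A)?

+0.2 kcal/mol

B (eclipsed): OCH3–H eclipsed, H–H eclipsed, CH3–F eclipsed; 1.5 + 1.0 + 2.3 = 4.8 kcal/mol.
A (eclipsed): OCH3–H eclipsed, H–F eclipsed, CH3–H eclipsed; 1.5 + 1.4 + 1.7 = 4.6 kcal/mol.
E(B) − E(A) = 4.8 − 4.6 = +0.2 kcal/mol.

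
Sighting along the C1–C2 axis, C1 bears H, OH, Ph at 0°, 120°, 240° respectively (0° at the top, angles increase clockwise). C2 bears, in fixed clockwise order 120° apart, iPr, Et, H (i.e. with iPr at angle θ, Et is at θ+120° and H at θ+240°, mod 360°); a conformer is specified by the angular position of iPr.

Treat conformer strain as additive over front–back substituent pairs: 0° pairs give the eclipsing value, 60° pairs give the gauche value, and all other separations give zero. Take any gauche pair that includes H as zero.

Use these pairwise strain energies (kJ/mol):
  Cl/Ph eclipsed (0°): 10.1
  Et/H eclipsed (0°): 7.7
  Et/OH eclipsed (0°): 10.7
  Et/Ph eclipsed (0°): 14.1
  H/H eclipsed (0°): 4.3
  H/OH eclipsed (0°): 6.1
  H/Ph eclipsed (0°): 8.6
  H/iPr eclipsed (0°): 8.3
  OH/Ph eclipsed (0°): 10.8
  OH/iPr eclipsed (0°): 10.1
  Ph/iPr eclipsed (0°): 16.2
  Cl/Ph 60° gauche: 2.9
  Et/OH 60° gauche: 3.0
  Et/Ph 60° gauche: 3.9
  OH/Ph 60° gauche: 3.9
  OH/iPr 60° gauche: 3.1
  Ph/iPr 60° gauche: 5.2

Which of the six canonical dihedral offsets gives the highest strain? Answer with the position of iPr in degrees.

iPr at 0° (eclipsed): H–iPr eclipsed, OH–Et eclipsed, Ph–H eclipsed; 8.3 + 10.7 + 8.6 = 27.6 kJ/mol.
iPr at 60° (staggered): OH–iPr gauche, OH–Et gauche, Ph–Et gauche; 3.1 + 3.0 + 3.9 = 10.0 kJ/mol.
iPr at 120° (eclipsed): H–H eclipsed, OH–iPr eclipsed, Ph–Et eclipsed; 4.3 + 10.1 + 14.1 = 28.5 kJ/mol.
iPr at 180° (staggered): OH–iPr gauche, Ph–iPr gauche, Ph–Et gauche; 3.1 + 5.2 + 3.9 = 12.2 kJ/mol.
iPr at 240° (eclipsed): H–Et eclipsed, OH–H eclipsed, Ph–iPr eclipsed; 7.7 + 6.1 + 16.2 = 30.0 kJ/mol.
iPr at 300° (staggered): OH–Et gauche, Ph–iPr gauche; 3.0 + 5.2 = 8.2 kJ/mol.
The maximum (30.0 kJ/mol) occurs with iPr at 240°.

240°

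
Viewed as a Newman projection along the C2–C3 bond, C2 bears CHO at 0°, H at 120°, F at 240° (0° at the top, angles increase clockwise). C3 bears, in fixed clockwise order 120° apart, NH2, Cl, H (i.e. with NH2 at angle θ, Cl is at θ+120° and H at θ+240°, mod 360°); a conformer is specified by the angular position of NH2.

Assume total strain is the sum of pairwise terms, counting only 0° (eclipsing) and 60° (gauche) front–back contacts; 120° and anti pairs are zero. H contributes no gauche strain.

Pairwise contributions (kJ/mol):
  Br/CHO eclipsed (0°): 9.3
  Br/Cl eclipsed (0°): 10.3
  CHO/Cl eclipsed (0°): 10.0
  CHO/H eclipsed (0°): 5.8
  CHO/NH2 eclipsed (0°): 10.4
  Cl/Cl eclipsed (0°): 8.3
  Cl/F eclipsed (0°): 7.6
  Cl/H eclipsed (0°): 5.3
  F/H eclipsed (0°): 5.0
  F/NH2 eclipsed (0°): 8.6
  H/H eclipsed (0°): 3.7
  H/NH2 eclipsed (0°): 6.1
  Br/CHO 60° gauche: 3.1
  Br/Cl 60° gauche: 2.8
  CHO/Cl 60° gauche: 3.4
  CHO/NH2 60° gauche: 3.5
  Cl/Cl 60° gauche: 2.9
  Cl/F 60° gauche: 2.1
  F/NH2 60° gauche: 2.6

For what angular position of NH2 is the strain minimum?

60°

NH2 at 0° (eclipsed): CHO(0°)/NH2(0°) eclipsed 10.4; H(120°)/Cl(120°) eclipsed 5.3; F(240°)/H(240°) eclipsed 5.0 → 20.7 kJ/mol.
NH2 at 60° (staggered): CHO(0°)/NH2(60°) gauche 3.5; F(240°)/Cl(180°) gauche 2.1 → 5.6 kJ/mol.
NH2 at 120° (eclipsed): CHO(0°)/H(0°) eclipsed 5.8; H(120°)/NH2(120°) eclipsed 6.1; F(240°)/Cl(240°) eclipsed 7.6 → 19.5 kJ/mol.
NH2 at 180° (staggered): CHO(0°)/Cl(300°) gauche 3.4; F(240°)/NH2(180°) gauche 2.6; F(240°)/Cl(300°) gauche 2.1 → 8.1 kJ/mol.
NH2 at 240° (eclipsed): CHO(0°)/Cl(0°) eclipsed 10.0; H(120°)/H(120°) eclipsed 3.7; F(240°)/NH2(240°) eclipsed 8.6 → 22.3 kJ/mol.
NH2 at 300° (staggered): CHO(0°)/NH2(300°) gauche 3.5; CHO(0°)/Cl(60°) gauche 3.4; F(240°)/NH2(300°) gauche 2.6 → 9.5 kJ/mol.
The minimum (5.6 kJ/mol) occurs with NH2 at 60°.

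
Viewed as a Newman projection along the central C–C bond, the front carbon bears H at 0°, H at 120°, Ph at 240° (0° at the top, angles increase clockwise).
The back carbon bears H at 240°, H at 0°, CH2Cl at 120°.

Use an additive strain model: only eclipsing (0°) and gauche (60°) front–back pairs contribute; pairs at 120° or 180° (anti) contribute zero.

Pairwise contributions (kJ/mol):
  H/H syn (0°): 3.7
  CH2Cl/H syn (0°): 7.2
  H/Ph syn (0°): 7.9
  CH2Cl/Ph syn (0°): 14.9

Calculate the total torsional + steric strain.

18.8 kJ/mol

This conformer is eclipsed. H at 0° is eclipsed with H at 0° (3.7); H at 120° is eclipsed with CH2Cl at 120° (7.2); Ph at 240° is eclipsed with H at 240° (7.9). Total 18.8 kJ/mol.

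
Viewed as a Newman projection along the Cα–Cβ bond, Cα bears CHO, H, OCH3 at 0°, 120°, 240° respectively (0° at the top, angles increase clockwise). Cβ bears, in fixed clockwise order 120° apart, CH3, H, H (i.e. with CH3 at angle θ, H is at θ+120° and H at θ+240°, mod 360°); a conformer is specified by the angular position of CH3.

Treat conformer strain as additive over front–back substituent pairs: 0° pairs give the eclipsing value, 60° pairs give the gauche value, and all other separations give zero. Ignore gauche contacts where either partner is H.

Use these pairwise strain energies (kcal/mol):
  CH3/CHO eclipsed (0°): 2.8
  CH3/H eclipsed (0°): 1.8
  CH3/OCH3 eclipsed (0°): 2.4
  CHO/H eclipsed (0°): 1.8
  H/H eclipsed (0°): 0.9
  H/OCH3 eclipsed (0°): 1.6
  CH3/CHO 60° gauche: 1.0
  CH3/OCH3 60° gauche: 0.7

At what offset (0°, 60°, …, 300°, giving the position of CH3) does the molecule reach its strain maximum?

CH3 at 0° (eclipsed): CHO(0°)/CH3(0°) eclipsed 2.8; H(120°)/H(120°) eclipsed 0.9; OCH3(240°)/H(240°) eclipsed 1.6 → 5.3 kcal/mol.
CH3 at 60° (staggered): CHO(0°)/CH3(60°) gauche 1.0 → 1.0 kcal/mol.
CH3 at 120° (eclipsed): CHO(0°)/H(0°) eclipsed 1.8; H(120°)/CH3(120°) eclipsed 1.8; OCH3(240°)/H(240°) eclipsed 1.6 → 5.2 kcal/mol.
CH3 at 180° (staggered): OCH3(240°)/CH3(180°) gauche 0.7 → 0.7 kcal/mol.
CH3 at 240° (eclipsed): CHO(0°)/H(0°) eclipsed 1.8; H(120°)/H(120°) eclipsed 0.9; OCH3(240°)/CH3(240°) eclipsed 2.4 → 5.1 kcal/mol.
CH3 at 300° (staggered): CHO(0°)/CH3(300°) gauche 1.0; OCH3(240°)/CH3(300°) gauche 0.7 → 1.7 kcal/mol.
The maximum (5.3 kcal/mol) occurs with CH3 at 0°.

0°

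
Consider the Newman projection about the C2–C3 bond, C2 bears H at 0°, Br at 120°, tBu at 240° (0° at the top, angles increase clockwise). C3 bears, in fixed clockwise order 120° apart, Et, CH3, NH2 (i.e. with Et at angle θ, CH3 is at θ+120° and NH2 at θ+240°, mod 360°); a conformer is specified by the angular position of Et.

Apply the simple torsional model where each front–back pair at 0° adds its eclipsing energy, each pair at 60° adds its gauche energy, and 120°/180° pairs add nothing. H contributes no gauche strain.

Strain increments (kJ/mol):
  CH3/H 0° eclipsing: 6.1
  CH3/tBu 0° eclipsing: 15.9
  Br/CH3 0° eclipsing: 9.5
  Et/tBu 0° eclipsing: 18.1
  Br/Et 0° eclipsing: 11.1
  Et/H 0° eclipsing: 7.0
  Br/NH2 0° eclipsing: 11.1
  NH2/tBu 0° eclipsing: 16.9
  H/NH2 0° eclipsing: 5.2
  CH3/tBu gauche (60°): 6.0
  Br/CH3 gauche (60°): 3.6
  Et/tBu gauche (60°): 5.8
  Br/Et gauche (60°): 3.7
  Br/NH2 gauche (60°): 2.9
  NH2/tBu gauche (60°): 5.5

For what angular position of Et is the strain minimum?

Et at 0° (eclipsed): H(0°)/Et(0°) eclipsed 7.0; Br(120°)/CH3(120°) eclipsed 9.5; tBu(240°)/NH2(240°) eclipsed 16.9 → 33.4 kJ/mol.
Et at 60° (staggered): Br(120°)/Et(60°) gauche 3.7; Br(120°)/CH3(180°) gauche 3.6; tBu(240°)/CH3(180°) gauche 6.0; tBu(240°)/NH2(300°) gauche 5.5 → 18.8 kJ/mol.
Et at 120° (eclipsed): H(0°)/NH2(0°) eclipsed 5.2; Br(120°)/Et(120°) eclipsed 11.1; tBu(240°)/CH3(240°) eclipsed 15.9 → 32.2 kJ/mol.
Et at 180° (staggered): Br(120°)/Et(180°) gauche 3.7; Br(120°)/NH2(60°) gauche 2.9; tBu(240°)/Et(180°) gauche 5.8; tBu(240°)/CH3(300°) gauche 6.0 → 18.4 kJ/mol.
Et at 240° (eclipsed): H(0°)/CH3(0°) eclipsed 6.1; Br(120°)/NH2(120°) eclipsed 11.1; tBu(240°)/Et(240°) eclipsed 18.1 → 35.3 kJ/mol.
Et at 300° (staggered): Br(120°)/CH3(60°) gauche 3.6; Br(120°)/NH2(180°) gauche 2.9; tBu(240°)/Et(300°) gauche 5.8; tBu(240°)/NH2(180°) gauche 5.5 → 17.8 kJ/mol.
The minimum (17.8 kJ/mol) occurs with Et at 300°.

300°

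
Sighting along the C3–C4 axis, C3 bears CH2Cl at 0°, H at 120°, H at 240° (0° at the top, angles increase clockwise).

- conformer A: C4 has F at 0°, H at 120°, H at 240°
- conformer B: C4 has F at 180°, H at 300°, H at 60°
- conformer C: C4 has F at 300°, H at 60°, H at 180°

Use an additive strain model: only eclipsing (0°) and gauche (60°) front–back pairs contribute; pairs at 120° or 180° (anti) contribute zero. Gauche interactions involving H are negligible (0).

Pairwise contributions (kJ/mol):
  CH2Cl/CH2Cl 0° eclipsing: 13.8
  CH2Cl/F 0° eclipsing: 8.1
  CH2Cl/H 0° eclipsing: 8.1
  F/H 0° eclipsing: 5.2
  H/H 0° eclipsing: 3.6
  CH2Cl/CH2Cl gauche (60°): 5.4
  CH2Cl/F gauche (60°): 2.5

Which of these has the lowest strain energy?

B

A (eclipsed): CH2Cl(0°)/F(0°) eclipsed 8.1; H(120°)/H(120°) eclipsed 3.6; H(240°)/H(240°) eclipsed 3.6 → 15.3 kJ/mol.
B (staggered): no non-H gauche contacts → 0.0 kJ/mol.
C (staggered): CH2Cl(0°)/F(300°) gauche 2.5 → 2.5 kJ/mol.
B has the lowest total (0.0 kJ/mol).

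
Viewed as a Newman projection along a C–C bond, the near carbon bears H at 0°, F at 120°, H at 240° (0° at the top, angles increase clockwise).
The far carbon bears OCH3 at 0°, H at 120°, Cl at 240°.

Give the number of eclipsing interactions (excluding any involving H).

0

Every eclipsing pair involves H, so the count is 0.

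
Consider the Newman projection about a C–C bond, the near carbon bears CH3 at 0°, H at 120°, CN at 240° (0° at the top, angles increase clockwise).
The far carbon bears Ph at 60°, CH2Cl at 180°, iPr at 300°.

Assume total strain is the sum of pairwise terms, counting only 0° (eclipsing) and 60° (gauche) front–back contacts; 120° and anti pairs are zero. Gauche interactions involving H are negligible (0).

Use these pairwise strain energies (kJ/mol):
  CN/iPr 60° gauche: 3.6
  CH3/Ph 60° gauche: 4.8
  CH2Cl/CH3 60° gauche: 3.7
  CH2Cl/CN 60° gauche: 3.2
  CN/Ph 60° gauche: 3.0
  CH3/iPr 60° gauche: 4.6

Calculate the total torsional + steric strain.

This conformer (staggered): CH3(0°)/Ph(60°) gauche 4.8; CH3(0°)/iPr(300°) gauche 4.6; CN(240°)/CH2Cl(180°) gauche 3.2; CN(240°)/iPr(300°) gauche 3.6 → 16.2 kJ/mol.

16.2 kJ/mol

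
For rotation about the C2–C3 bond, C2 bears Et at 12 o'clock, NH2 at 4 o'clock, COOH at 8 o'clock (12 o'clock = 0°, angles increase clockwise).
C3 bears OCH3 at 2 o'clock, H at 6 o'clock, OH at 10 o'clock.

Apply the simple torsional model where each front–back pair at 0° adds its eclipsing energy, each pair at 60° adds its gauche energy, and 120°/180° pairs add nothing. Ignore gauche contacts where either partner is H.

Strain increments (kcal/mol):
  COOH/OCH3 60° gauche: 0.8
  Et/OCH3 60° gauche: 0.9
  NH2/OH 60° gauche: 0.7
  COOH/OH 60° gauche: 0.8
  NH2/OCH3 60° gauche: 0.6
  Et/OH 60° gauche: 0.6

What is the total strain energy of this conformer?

2.9 kcal/mol

This conformer (staggered): Et–OCH3 gauche, Et–OH gauche, NH2–OCH3 gauche, COOH–OH gauche; 0.9 + 0.6 + 0.6 + 0.8 = 2.9 kcal/mol.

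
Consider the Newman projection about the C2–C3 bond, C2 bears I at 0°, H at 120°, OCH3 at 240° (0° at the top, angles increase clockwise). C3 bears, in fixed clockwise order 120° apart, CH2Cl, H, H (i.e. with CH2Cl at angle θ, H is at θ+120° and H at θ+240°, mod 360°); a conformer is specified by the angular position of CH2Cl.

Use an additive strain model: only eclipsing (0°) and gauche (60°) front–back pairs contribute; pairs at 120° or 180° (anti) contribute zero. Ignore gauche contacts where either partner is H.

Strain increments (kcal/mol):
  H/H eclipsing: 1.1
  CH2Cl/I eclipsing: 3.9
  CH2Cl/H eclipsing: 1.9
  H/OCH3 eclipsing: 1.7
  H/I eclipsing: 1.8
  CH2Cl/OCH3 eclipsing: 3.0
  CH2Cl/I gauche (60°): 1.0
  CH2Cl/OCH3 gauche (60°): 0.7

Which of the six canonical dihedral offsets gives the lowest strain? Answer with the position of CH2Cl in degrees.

180°

CH2Cl at 0° (eclipsed): I–CH2Cl eclipsed, H–H eclipsed, OCH3–H eclipsed; 3.9 + 1.1 + 1.7 = 6.7 kcal/mol.
CH2Cl at 60° (staggered): I–CH2Cl gauche; 1.0 = 1.0 kcal/mol.
CH2Cl at 120° (eclipsed): I–H eclipsed, H–CH2Cl eclipsed, OCH3–H eclipsed; 1.8 + 1.9 + 1.7 = 5.4 kcal/mol.
CH2Cl at 180° (staggered): OCH3–CH2Cl gauche; 0.7 = 0.7 kcal/mol.
CH2Cl at 240° (eclipsed): I–H eclipsed, H–H eclipsed, OCH3–CH2Cl eclipsed; 1.8 + 1.1 + 3.0 = 5.9 kcal/mol.
CH2Cl at 300° (staggered): I–CH2Cl gauche, OCH3–CH2Cl gauche; 1.0 + 0.7 = 1.7 kcal/mol.
The minimum (0.7 kcal/mol) occurs with CH2Cl at 180°.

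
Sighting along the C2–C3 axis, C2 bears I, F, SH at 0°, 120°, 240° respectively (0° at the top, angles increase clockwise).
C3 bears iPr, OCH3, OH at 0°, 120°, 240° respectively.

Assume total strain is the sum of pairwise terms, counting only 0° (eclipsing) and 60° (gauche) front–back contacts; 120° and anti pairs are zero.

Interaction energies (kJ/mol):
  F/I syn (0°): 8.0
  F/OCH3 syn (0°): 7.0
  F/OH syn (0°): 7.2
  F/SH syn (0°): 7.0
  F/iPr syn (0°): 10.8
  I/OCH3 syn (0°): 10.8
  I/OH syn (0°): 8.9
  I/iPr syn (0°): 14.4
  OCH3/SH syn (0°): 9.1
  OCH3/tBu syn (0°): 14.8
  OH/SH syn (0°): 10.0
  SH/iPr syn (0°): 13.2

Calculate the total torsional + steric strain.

31.4 kJ/mol

This conformer is eclipsed. I at 0° is eclipsed with iPr at 0° (14.4); F at 120° is eclipsed with OCH3 at 120° (7.0); SH at 240° is eclipsed with OH at 240° (10.0). Total 31.4 kJ/mol.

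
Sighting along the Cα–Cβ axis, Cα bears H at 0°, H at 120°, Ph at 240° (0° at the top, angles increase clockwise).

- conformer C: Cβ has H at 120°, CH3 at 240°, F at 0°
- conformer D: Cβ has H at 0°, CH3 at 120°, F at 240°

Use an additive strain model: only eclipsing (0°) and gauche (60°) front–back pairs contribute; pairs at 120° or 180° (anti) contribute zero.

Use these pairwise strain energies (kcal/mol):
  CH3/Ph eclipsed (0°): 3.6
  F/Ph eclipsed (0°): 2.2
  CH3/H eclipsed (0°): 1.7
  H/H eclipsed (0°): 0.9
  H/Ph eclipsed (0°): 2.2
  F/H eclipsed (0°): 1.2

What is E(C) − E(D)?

+0.9 kcal/mol

C (eclipsed): H–F eclipsed, H–H eclipsed, Ph–CH3 eclipsed; 1.2 + 0.9 + 3.6 = 5.7 kcal/mol.
D (eclipsed): H–H eclipsed, H–CH3 eclipsed, Ph–F eclipsed; 0.9 + 1.7 + 2.2 = 4.8 kcal/mol.
E(C) − E(D) = 5.7 − 4.8 = +0.9 kcal/mol.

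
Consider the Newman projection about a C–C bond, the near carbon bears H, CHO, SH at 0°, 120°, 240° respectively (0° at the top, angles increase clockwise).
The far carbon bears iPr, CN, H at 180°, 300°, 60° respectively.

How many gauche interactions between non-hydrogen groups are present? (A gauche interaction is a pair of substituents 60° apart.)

Non-H gauche pairs: CHO(120°)/iPr(180°); SH(240°)/iPr(180°); SH(240°)/CN(300°) — 3 interactions.

3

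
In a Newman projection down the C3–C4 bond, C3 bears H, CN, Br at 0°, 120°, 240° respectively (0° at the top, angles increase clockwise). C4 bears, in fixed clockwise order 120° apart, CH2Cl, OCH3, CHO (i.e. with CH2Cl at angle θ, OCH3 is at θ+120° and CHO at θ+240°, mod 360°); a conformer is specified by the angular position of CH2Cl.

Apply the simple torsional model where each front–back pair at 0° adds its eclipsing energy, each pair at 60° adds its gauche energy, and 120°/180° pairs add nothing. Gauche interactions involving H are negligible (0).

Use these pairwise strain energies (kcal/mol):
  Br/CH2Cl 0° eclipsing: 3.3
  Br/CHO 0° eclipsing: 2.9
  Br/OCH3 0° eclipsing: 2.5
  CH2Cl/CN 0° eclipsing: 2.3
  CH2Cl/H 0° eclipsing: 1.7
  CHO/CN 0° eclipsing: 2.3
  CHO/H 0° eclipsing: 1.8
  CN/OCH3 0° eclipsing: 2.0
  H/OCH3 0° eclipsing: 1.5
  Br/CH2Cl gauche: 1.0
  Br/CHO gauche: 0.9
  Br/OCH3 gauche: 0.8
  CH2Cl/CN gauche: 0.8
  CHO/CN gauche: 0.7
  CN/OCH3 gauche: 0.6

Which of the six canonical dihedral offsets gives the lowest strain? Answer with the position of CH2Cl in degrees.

60°

CH2Cl at 0° (eclipsed): H(0°)/CH2Cl(0°) eclipsed 1.7; CN(120°)/OCH3(120°) eclipsed 2.0; Br(240°)/CHO(240°) eclipsed 2.9 → 6.6 kcal/mol.
CH2Cl at 60° (staggered): CN(120°)/CH2Cl(60°) gauche 0.8; CN(120°)/OCH3(180°) gauche 0.6; Br(240°)/OCH3(180°) gauche 0.8; Br(240°)/CHO(300°) gauche 0.9 → 3.1 kcal/mol.
CH2Cl at 120° (eclipsed): H(0°)/CHO(0°) eclipsed 1.8; CN(120°)/CH2Cl(120°) eclipsed 2.3; Br(240°)/OCH3(240°) eclipsed 2.5 → 6.6 kcal/mol.
CH2Cl at 180° (staggered): CN(120°)/CH2Cl(180°) gauche 0.8; CN(120°)/CHO(60°) gauche 0.7; Br(240°)/CH2Cl(180°) gauche 1.0; Br(240°)/OCH3(300°) gauche 0.8 → 3.3 kcal/mol.
CH2Cl at 240° (eclipsed): H(0°)/OCH3(0°) eclipsed 1.5; CN(120°)/CHO(120°) eclipsed 2.3; Br(240°)/CH2Cl(240°) eclipsed 3.3 → 7.1 kcal/mol.
CH2Cl at 300° (staggered): CN(120°)/OCH3(60°) gauche 0.6; CN(120°)/CHO(180°) gauche 0.7; Br(240°)/CH2Cl(300°) gauche 1.0; Br(240°)/CHO(180°) gauche 0.9 → 3.2 kcal/mol.
The minimum (3.1 kcal/mol) occurs with CH2Cl at 60°.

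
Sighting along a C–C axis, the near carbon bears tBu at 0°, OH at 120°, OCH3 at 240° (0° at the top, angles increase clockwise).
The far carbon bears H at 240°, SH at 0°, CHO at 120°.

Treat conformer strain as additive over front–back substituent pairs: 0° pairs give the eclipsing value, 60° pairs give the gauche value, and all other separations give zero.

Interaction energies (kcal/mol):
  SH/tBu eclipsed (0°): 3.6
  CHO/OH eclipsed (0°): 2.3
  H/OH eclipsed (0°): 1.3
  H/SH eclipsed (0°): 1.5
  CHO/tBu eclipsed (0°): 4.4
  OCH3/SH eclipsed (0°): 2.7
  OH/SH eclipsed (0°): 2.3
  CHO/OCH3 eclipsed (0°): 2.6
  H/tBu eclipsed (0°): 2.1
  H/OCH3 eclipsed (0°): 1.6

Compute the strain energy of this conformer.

7.5 kcal/mol

This conformer (eclipsed): tBu–SH eclipsed, OH–CHO eclipsed, OCH3–H eclipsed; 3.6 + 2.3 + 1.6 = 7.5 kcal/mol.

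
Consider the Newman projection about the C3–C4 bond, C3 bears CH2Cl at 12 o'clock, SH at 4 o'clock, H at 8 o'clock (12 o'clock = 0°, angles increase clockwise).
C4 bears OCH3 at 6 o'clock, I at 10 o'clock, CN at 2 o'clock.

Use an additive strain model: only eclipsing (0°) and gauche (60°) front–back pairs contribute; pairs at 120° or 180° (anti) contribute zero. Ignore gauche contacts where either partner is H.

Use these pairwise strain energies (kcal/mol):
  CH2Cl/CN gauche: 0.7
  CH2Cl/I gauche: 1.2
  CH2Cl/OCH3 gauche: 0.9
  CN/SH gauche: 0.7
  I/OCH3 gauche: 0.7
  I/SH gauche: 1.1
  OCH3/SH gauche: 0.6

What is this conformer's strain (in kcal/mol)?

3.2 kcal/mol

This conformer is staggered. CH2Cl at 0° is gauche with I at 300° (1.2); CH2Cl at 0° is gauche with CN at 60° (0.7); SH at 120° is gauche with OCH3 at 180° (0.6); SH at 120° is gauche with CN at 60° (0.7). Total 3.2 kcal/mol.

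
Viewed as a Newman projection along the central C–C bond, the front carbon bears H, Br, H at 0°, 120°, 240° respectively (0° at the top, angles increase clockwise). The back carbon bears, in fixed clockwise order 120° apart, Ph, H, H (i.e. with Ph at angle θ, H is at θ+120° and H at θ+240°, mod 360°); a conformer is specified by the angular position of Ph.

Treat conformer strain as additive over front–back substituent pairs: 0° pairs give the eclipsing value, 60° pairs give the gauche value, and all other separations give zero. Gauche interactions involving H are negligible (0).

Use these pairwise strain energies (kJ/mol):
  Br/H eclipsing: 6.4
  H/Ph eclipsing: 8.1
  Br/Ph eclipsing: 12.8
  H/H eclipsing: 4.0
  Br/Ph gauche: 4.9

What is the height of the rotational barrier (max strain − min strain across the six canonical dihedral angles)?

20.8 kJ/mol

Ph at 0° (eclipsed): H–Ph eclipsed, Br–H eclipsed, H–H eclipsed; 8.1 + 6.4 + 4.0 = 18.5 kJ/mol.
Ph at 60° (staggered): Br–Ph gauche; 4.9 = 4.9 kJ/mol.
Ph at 120° (eclipsed): H–H eclipsed, Br–Ph eclipsed, H–H eclipsed; 4.0 + 12.8 + 4.0 = 20.8 kJ/mol.
Ph at 180° (staggered): Br–Ph gauche; 4.9 = 4.9 kJ/mol.
Ph at 240° (eclipsed): H–H eclipsed, Br–H eclipsed, H–Ph eclipsed; 4.0 + 6.4 + 8.1 = 18.5 kJ/mol.
Ph at 300° (staggered): no non-H gauche contacts → 0.0 kJ/mol.
Max at 120° (20.8 kJ/mol), min at 300° (0.0 kJ/mol); barrier = 20.8 kJ/mol.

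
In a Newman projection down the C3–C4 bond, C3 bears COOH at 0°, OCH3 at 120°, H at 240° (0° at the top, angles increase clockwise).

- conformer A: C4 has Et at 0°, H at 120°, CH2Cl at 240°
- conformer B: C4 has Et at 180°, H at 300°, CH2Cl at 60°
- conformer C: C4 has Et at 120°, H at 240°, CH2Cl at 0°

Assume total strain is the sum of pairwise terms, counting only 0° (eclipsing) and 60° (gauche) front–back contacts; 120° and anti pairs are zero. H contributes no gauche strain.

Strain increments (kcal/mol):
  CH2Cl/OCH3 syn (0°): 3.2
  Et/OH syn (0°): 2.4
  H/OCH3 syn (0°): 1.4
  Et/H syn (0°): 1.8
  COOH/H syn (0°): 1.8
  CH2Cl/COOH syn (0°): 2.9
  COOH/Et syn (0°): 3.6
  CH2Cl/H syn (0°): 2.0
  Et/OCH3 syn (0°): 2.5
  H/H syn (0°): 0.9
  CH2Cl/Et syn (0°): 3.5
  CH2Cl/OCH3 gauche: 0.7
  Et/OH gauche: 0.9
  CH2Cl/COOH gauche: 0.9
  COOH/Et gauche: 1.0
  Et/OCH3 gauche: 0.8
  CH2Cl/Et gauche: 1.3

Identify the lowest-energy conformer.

A (eclipsed): COOH(0°)/Et(0°) eclipsed 3.6; OCH3(120°)/H(120°) eclipsed 1.4; H(240°)/CH2Cl(240°) eclipsed 2.0 → 7.0 kcal/mol.
B (staggered): COOH(0°)/CH2Cl(60°) gauche 0.9; OCH3(120°)/Et(180°) gauche 0.8; OCH3(120°)/CH2Cl(60°) gauche 0.7 → 2.4 kcal/mol.
C (eclipsed): COOH(0°)/CH2Cl(0°) eclipsed 2.9; OCH3(120°)/Et(120°) eclipsed 2.5; H(240°)/H(240°) eclipsed 0.9 → 6.3 kcal/mol.
B has the lowest total (2.4 kcal/mol).

B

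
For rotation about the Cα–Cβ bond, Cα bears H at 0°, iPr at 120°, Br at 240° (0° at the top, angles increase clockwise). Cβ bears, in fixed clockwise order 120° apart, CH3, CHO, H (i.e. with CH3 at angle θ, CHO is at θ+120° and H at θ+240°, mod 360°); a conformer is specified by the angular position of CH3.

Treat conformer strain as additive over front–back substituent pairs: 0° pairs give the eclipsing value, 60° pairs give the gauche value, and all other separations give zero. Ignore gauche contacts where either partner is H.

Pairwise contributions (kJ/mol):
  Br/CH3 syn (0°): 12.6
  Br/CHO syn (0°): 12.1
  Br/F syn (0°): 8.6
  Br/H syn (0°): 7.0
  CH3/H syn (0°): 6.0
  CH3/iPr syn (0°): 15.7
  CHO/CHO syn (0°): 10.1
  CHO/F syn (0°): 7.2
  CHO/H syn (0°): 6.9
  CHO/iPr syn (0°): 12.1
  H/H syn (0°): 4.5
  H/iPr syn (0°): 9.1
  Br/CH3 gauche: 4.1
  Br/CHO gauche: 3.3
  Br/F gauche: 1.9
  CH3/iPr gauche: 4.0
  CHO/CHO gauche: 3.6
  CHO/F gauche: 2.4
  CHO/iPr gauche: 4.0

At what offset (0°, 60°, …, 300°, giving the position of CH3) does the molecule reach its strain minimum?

CH3 at 0° (eclipsed): H(0°)/CH3(0°) eclipsed 6.0; iPr(120°)/CHO(120°) eclipsed 12.1; Br(240°)/H(240°) eclipsed 7.0 → 25.1 kJ/mol.
CH3 at 60° (staggered): iPr(120°)/CH3(60°) gauche 4.0; iPr(120°)/CHO(180°) gauche 4.0; Br(240°)/CHO(180°) gauche 3.3 → 11.3 kJ/mol.
CH3 at 120° (eclipsed): H(0°)/H(0°) eclipsed 4.5; iPr(120°)/CH3(120°) eclipsed 15.7; Br(240°)/CHO(240°) eclipsed 12.1 → 32.3 kJ/mol.
CH3 at 180° (staggered): iPr(120°)/CH3(180°) gauche 4.0; Br(240°)/CH3(180°) gauche 4.1; Br(240°)/CHO(300°) gauche 3.3 → 11.4 kJ/mol.
CH3 at 240° (eclipsed): H(0°)/CHO(0°) eclipsed 6.9; iPr(120°)/H(120°) eclipsed 9.1; Br(240°)/CH3(240°) eclipsed 12.6 → 28.6 kJ/mol.
CH3 at 300° (staggered): iPr(120°)/CHO(60°) gauche 4.0; Br(240°)/CH3(300°) gauche 4.1 → 8.1 kJ/mol.
The minimum (8.1 kJ/mol) occurs with CH3 at 300°.

300°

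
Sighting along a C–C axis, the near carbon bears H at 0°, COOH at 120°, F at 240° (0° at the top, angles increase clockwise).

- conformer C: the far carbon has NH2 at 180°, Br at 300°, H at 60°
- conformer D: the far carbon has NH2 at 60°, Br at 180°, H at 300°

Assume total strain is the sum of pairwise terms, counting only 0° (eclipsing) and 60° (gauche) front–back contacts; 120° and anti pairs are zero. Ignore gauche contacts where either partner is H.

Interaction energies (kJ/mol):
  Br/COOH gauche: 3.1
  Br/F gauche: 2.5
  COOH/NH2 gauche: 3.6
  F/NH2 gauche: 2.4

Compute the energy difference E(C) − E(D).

-0.7 kJ/mol

C (staggered): COOH–NH2 gauche, F–NH2 gauche, F–Br gauche; 3.6 + 2.4 + 2.5 = 8.5 kJ/mol.
D (staggered): COOH–NH2 gauche, COOH–Br gauche, F–Br gauche; 3.6 + 3.1 + 2.5 = 9.2 kJ/mol.
E(C) − E(D) = 8.5 − 9.2 = -0.7 kJ/mol.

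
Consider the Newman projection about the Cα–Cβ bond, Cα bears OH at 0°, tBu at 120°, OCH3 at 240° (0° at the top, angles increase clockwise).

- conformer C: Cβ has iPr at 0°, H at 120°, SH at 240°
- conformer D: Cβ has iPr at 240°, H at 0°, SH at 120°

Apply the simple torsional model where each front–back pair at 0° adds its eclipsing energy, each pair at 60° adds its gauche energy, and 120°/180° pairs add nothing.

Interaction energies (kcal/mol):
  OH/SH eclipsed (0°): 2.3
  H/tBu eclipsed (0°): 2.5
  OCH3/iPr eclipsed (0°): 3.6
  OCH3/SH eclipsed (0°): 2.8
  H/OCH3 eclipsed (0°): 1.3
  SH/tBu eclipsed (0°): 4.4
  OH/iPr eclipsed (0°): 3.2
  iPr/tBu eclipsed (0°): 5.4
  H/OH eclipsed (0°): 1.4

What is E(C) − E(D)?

-0.9 kcal/mol

C (eclipsed): OH(0°)/iPr(0°) eclipsed 3.2; tBu(120°)/H(120°) eclipsed 2.5; OCH3(240°)/SH(240°) eclipsed 2.8 → 8.5 kcal/mol.
D (eclipsed): OH(0°)/H(0°) eclipsed 1.4; tBu(120°)/SH(120°) eclipsed 4.4; OCH3(240°)/iPr(240°) eclipsed 3.6 → 9.4 kcal/mol.
E(C) − E(D) = 8.5 − 9.4 = -0.9 kcal/mol.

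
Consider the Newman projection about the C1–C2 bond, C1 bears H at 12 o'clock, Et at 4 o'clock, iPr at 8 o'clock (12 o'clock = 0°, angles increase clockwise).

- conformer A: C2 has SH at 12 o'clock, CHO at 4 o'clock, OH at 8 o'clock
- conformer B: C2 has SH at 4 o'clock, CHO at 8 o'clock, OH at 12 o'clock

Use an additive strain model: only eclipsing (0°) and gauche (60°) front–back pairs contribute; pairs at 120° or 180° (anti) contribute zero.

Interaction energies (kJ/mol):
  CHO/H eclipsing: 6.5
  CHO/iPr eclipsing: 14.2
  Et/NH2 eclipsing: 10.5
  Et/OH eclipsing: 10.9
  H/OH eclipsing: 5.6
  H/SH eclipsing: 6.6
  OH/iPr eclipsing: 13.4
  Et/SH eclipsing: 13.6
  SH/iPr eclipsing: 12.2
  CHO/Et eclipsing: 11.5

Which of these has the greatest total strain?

A (eclipsed): H(0°)/SH(0°) eclipsed 6.6; Et(120°)/CHO(120°) eclipsed 11.5; iPr(240°)/OH(240°) eclipsed 13.4 → 31.5 kJ/mol.
B (eclipsed): H(0°)/OH(0°) eclipsed 5.6; Et(120°)/SH(120°) eclipsed 13.6; iPr(240°)/CHO(240°) eclipsed 14.2 → 33.4 kJ/mol.
B has the highest total (33.4 kJ/mol).

B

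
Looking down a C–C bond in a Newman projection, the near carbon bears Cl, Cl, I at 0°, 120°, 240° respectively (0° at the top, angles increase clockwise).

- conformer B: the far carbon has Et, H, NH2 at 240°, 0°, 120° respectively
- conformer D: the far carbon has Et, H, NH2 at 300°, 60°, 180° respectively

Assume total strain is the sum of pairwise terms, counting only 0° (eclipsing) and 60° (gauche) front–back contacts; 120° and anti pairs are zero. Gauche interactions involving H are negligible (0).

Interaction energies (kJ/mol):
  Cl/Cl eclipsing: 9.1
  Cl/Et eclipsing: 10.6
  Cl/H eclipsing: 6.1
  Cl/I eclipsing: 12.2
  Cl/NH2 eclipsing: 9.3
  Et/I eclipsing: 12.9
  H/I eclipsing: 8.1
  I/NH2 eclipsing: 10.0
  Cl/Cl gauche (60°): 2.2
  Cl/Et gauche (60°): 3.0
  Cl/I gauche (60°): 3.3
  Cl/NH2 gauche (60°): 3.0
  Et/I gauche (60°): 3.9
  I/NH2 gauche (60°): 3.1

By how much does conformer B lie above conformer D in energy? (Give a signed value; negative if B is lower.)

B (eclipsed): Cl(0°)/H(0°) eclipsed 6.1; Cl(120°)/NH2(120°) eclipsed 9.3; I(240°)/Et(240°) eclipsed 12.9 → 28.3 kJ/mol.
D (staggered): Cl(0°)/Et(300°) gauche 3.0; Cl(120°)/NH2(180°) gauche 3.0; I(240°)/Et(300°) gauche 3.9; I(240°)/NH2(180°) gauche 3.1 → 13.0 kJ/mol.
E(B) − E(D) = 28.3 − 13.0 = +15.3 kJ/mol.

+15.3 kJ/mol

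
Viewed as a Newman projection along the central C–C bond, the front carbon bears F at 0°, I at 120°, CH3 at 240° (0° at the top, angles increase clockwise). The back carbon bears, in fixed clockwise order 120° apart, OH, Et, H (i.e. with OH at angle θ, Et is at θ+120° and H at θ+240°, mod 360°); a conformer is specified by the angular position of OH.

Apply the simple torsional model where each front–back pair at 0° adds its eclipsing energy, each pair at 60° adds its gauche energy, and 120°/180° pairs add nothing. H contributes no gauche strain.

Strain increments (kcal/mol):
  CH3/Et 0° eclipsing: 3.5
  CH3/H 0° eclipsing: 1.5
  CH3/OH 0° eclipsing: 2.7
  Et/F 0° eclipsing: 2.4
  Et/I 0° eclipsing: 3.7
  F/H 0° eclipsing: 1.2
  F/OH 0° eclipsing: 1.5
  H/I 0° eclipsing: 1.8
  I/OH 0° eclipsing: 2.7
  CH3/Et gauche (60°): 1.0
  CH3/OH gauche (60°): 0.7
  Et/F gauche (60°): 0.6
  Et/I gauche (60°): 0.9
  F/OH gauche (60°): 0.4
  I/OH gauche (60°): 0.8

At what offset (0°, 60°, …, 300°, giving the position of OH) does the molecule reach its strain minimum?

300°

OH at 0° (eclipsed): F–OH eclipsed, I–Et eclipsed, CH3–H eclipsed; 1.5 + 3.7 + 1.5 = 6.7 kcal/mol.
OH at 60° (staggered): F–OH gauche, I–OH gauche, I–Et gauche, CH3–Et gauche; 0.4 + 0.8 + 0.9 + 1.0 = 3.1 kcal/mol.
OH at 120° (eclipsed): F–H eclipsed, I–OH eclipsed, CH3–Et eclipsed; 1.2 + 2.7 + 3.5 = 7.4 kcal/mol.
OH at 180° (staggered): F–Et gauche, I–OH gauche, CH3–OH gauche, CH3–Et gauche; 0.6 + 0.8 + 0.7 + 1.0 = 3.1 kcal/mol.
OH at 240° (eclipsed): F–Et eclipsed, I–H eclipsed, CH3–OH eclipsed; 2.4 + 1.8 + 2.7 = 6.9 kcal/mol.
OH at 300° (staggered): F–OH gauche, F–Et gauche, I–Et gauche, CH3–OH gauche; 0.4 + 0.6 + 0.9 + 0.7 = 2.6 kcal/mol.
The minimum (2.6 kcal/mol) occurs with OH at 300°.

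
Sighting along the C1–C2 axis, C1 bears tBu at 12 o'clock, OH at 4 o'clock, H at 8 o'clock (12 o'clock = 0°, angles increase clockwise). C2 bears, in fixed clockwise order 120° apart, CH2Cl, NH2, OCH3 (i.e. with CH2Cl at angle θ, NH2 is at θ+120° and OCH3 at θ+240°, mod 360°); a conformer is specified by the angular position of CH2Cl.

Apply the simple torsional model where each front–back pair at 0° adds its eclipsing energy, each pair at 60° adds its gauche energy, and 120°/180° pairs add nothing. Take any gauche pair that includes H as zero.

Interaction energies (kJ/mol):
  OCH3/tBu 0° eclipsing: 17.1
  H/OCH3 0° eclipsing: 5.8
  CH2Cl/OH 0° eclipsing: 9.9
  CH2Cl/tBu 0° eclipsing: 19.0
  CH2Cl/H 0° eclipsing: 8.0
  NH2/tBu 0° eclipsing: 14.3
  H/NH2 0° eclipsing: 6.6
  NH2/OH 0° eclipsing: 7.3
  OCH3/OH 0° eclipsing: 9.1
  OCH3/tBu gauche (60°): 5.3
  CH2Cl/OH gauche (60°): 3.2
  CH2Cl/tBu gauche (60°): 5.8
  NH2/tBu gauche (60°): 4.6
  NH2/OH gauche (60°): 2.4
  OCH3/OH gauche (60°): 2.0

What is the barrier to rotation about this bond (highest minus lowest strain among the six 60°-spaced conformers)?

CH2Cl at 0° (eclipsed): tBu–CH2Cl eclipsed, OH–NH2 eclipsed, H–OCH3 eclipsed; 19.0 + 7.3 + 5.8 = 32.1 kJ/mol.
CH2Cl at 60° (staggered): tBu–CH2Cl gauche, tBu–OCH3 gauche, OH–CH2Cl gauche, OH–NH2 gauche; 5.8 + 5.3 + 3.2 + 2.4 = 16.7 kJ/mol.
CH2Cl at 120° (eclipsed): tBu–OCH3 eclipsed, OH–CH2Cl eclipsed, H–NH2 eclipsed; 17.1 + 9.9 + 6.6 = 33.6 kJ/mol.
CH2Cl at 180° (staggered): tBu–NH2 gauche, tBu–OCH3 gauche, OH–CH2Cl gauche, OH–OCH3 gauche; 4.6 + 5.3 + 3.2 + 2.0 = 15.1 kJ/mol.
CH2Cl at 240° (eclipsed): tBu–NH2 eclipsed, OH–OCH3 eclipsed, H–CH2Cl eclipsed; 14.3 + 9.1 + 8.0 = 31.4 kJ/mol.
CH2Cl at 300° (staggered): tBu–CH2Cl gauche, tBu–NH2 gauche, OH–NH2 gauche, OH–OCH3 gauche; 5.8 + 4.6 + 2.4 + 2.0 = 14.8 kJ/mol.
Max at 120° (33.6 kJ/mol), min at 300° (14.8 kJ/mol); barrier = 18.8 kJ/mol.

18.8 kJ/mol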